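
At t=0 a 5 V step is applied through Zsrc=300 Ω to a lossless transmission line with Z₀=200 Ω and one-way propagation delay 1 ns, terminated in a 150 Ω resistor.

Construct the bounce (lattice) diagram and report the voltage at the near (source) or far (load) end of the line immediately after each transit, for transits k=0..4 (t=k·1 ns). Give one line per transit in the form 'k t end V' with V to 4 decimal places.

0 0 source 2.0000
1 1 load 1.7143
2 2 source 1.6571
3 3 load 1.6653
4 4 source 1.6669

Γ_L=-0.142857, Γ_S=0.200000; launch V₁=5·200/500=2.000000
k=0 src: V=2.0000
k=1 load: inc=2.000000, refl=2.000000·-0.142857=-0.2857; V=0.000000+2.000000+-0.285714=1.7143
k=2 src: inc=-0.285714, refl=-0.285714·0.200000=-0.0571; V=2.000000+-0.285714+-0.057143=1.6571
k=3 load: inc=-0.057143, refl=-0.057143·-0.142857=0.0082; V=1.714286+-0.057143+0.008163=1.6653
k=4 src: inc=0.008163, refl=0.008163·0.200000=0.0016; V=1.657143+0.008163+0.001633=1.6669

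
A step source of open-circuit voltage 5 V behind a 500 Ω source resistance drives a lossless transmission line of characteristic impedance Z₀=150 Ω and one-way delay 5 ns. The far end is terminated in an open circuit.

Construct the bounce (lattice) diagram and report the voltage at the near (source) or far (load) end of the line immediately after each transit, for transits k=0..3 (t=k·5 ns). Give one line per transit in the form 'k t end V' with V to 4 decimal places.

0 0 source 1.1538
1 5 load 2.3077
2 10 source 2.9290
3 15 load 3.5503

Γ_L=1.000000, Γ_S=0.538462; launch V₁=5·150/650=1.153846
k=0 src: V=1.1538
k=1 load: inc=1.153846, refl=1.153846·1.000000=1.1538; V=0.000000+1.153846+1.153846=2.3077
k=2 src: inc=1.153846, refl=1.153846·0.538462=0.6213; V=1.153846+1.153846+0.621302=2.9290
k=3 load: inc=0.621302, refl=0.621302·1.000000=0.6213; V=2.307692+0.621302+0.621302=3.5503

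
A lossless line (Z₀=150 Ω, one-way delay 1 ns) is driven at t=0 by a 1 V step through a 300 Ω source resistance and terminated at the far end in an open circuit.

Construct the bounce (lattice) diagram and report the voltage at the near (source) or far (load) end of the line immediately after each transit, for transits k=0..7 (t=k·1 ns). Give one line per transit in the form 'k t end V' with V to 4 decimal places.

Γ_L=1.000000, Γ_S=0.333333; launch V₁=1·150/450=0.333333
k=0 src: V=0.3333
k=1 load: inc=0.333333, refl=0.333333·1.000000=0.3333; V=0.000000+0.333333+0.333333=0.6667
k=2 src: inc=0.333333, refl=0.333333·0.333333=0.1111; V=0.333333+0.333333+0.111111=0.7778
k=3 load: inc=0.111111, refl=0.111111·1.000000=0.1111; V=0.666667+0.111111+0.111111=0.8889
k=4 src: inc=0.111111, refl=0.111111·0.333333=0.0370; V=0.777778+0.111111+0.037037=0.9259
k=5 load: inc=0.037037, refl=0.037037·1.000000=0.0370; V=0.888889+0.037037+0.037037=0.9630
k=6 src: inc=0.037037, refl=0.037037·0.333333=0.0123; V=0.925926+0.037037+0.012346=0.9753
k=7 load: inc=0.012346, refl=0.012346·1.000000=0.0123; V=0.962963+0.012346+0.012346=0.9877

0 0 source 0.3333
1 1 load 0.6667
2 2 source 0.7778
3 3 load 0.8889
4 4 source 0.9259
5 5 load 0.9630
6 6 source 0.9753
7 7 load 0.9877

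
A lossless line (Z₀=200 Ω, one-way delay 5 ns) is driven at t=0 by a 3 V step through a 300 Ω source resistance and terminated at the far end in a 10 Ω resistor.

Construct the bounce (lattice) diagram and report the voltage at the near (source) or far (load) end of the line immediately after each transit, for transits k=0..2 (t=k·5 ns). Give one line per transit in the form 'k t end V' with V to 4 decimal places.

0 0 source 1.2000
1 5 load 0.1143
2 10 source -0.1029

Γ_L=-0.904762, Γ_S=0.200000; launch V₁=3·200/500=1.200000
k=0 src: V=1.2000
k=1 load: inc=1.200000, refl=1.200000·-0.904762=-1.0857; V=0.000000+1.200000+-1.085714=0.1143
k=2 src: inc=-1.085714, refl=-1.085714·0.200000=-0.2171; V=1.200000+-1.085714+-0.217143=-0.1029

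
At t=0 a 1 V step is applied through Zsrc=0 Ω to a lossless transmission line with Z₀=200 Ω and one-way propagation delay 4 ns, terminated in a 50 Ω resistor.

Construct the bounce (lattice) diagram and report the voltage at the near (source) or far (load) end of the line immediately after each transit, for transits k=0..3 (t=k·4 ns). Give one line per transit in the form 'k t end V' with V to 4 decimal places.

0 0 source 1.0000
1 4 load 0.4000
2 8 source 1.0000
3 12 load 0.6400

Γ_L=-0.600000, Γ_S=-1.000000; launch V₁=1·200/200=1.000000
k=0 src: V=1.0000
k=1 load: inc=1.000000, refl=1.000000·-0.600000=-0.6000; V=0.000000+1.000000+-0.600000=0.4000
k=2 src: inc=-0.600000, refl=-0.600000·-1.000000=0.6000; V=1.000000+-0.600000+0.600000=1.0000
k=3 load: inc=0.600000, refl=0.600000·-0.600000=-0.3600; V=0.400000+0.600000+-0.360000=0.6400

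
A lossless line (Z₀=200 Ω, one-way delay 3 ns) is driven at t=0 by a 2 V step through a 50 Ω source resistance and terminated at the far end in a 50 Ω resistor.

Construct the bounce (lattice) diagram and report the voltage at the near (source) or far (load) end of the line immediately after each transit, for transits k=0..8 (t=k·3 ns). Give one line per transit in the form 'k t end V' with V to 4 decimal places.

0 0 source 1.6000
1 3 load 0.6400
2 6 source 1.2160
3 9 load 0.8704
4 12 source 1.0778
5 15 load 0.9533
6 18 source 1.0280
7 21 load 0.9832
8 24 source 1.0101

Γ_L=-0.600000, Γ_S=-0.600000; launch V₁=2·200/250=1.600000
k=0 src: V=1.6000
k=1 load: inc=1.600000, refl=1.600000·-0.600000=-0.9600; V=0.000000+1.600000+-0.960000=0.6400
k=2 src: inc=-0.960000, refl=-0.960000·-0.600000=0.5760; V=1.600000+-0.960000+0.576000=1.2160
k=3 load: inc=0.576000, refl=0.576000·-0.600000=-0.3456; V=0.640000+0.576000+-0.345600=0.8704
k=4 src: inc=-0.345600, refl=-0.345600·-0.600000=0.2074; V=1.216000+-0.345600+0.207360=1.0778
k=5 load: inc=0.207360, refl=0.207360·-0.600000=-0.1244; V=0.870400+0.207360+-0.124416=0.9533
k=6 src: inc=-0.124416, refl=-0.124416·-0.600000=0.0746; V=1.077760+-0.124416+0.074650=1.0280
k=7 load: inc=0.074650, refl=0.074650·-0.600000=-0.0448; V=0.953344+0.074650+-0.044790=0.9832
k=8 src: inc=-0.044790, refl=-0.044790·-0.600000=0.0269; V=1.027994+-0.044790+0.026874=1.0101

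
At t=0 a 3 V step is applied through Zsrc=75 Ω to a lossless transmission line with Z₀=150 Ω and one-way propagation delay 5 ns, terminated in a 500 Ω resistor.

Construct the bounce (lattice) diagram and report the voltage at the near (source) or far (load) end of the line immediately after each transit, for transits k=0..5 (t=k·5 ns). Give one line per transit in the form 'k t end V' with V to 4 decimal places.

Γ_L=0.538462, Γ_S=-0.333333; launch V₁=3·150/225=2.000000
k=0 src: V=2.0000
k=1 load: inc=2.000000, refl=2.000000·0.538462=1.0769; V=0.000000+2.000000+1.076923=3.0769
k=2 src: inc=1.076923, refl=1.076923·-0.333333=-0.3590; V=2.000000+1.076923+-0.358974=2.7179
k=3 load: inc=-0.358974, refl=-0.358974·0.538462=-0.1933; V=3.076923+-0.358974+-0.193294=2.5247
k=4 src: inc=-0.193294, refl=-0.193294·-0.333333=0.0644; V=2.717949+-0.193294+0.064431=2.5891
k=5 load: inc=0.064431, refl=0.064431·0.538462=0.0347; V=2.524655+0.064431+0.034694=2.6238

0 0 source 2.0000
1 5 load 3.0769
2 10 source 2.7179
3 15 load 2.5247
4 20 source 2.5891
5 25 load 2.6238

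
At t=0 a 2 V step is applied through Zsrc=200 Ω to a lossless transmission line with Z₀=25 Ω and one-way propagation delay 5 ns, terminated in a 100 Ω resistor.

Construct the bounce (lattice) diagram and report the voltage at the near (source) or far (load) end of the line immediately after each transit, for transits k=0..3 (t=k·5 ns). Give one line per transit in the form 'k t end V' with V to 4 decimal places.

0 0 source 0.2222
1 5 load 0.3556
2 10 source 0.4593
3 15 load 0.5215

Γ_L=0.600000, Γ_S=0.777778; launch V₁=2·25/225=0.222222
k=0 src: V=0.2222
k=1 load: inc=0.222222, refl=0.222222·0.600000=0.1333; V=0.000000+0.222222+0.133333=0.3556
k=2 src: inc=0.133333, refl=0.133333·0.777778=0.1037; V=0.222222+0.133333+0.103704=0.4593
k=3 load: inc=0.103704, refl=0.103704·0.600000=0.0622; V=0.355556+0.103704+0.062222=0.5215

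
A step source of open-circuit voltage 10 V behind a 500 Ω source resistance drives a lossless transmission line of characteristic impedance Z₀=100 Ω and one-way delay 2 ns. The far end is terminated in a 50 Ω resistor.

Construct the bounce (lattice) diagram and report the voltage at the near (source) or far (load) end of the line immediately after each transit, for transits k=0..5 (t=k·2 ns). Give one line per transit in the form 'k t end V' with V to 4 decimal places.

Γ_L=-0.333333, Γ_S=0.666667; launch V₁=10·100/600=1.666667
k=0 src: V=1.6667
k=1 load: inc=1.666667, refl=1.666667·-0.333333=-0.5556; V=0.000000+1.666667+-0.555556=1.1111
k=2 src: inc=-0.555556, refl=-0.555556·0.666667=-0.3704; V=1.666667+-0.555556+-0.370370=0.7407
k=3 load: inc=-0.370370, refl=-0.370370·-0.333333=0.1235; V=1.111111+-0.370370+0.123457=0.8642
k=4 src: inc=0.123457, refl=0.123457·0.666667=0.0823; V=0.740741+0.123457+0.082305=0.9465
k=5 load: inc=0.082305, refl=0.082305·-0.333333=-0.0274; V=0.864198+0.082305+-0.027435=0.9191

0 0 source 1.6667
1 2 load 1.1111
2 4 source 0.7407
3 6 load 0.8642
4 8 source 0.9465
5 10 load 0.9191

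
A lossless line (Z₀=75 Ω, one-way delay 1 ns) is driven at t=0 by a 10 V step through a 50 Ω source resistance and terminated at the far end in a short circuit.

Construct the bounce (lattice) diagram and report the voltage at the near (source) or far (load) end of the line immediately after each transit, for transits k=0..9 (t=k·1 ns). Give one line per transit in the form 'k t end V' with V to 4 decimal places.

Γ_L=-1.000000, Γ_S=-0.200000; launch V₁=10·75/125=6.000000
k=0 src: V=6.0000
k=1 load: inc=6.000000, refl=6.000000·-1.000000=-6.0000; V=0.000000+6.000000+-6.000000=0.0000
k=2 src: inc=-6.000000, refl=-6.000000·-0.200000=1.2000; V=6.000000+-6.000000+1.200000=1.2000
k=3 load: inc=1.200000, refl=1.200000·-1.000000=-1.2000; V=0.000000+1.200000+-1.200000=0.0000
k=4 src: inc=-1.200000, refl=-1.200000·-0.200000=0.2400; V=1.200000+-1.200000+0.240000=0.2400
k=5 load: inc=0.240000, refl=0.240000·-1.000000=-0.2400; V=0.000000+0.240000+-0.240000=0.0000
k=6 src: inc=-0.240000, refl=-0.240000·-0.200000=0.0480; V=0.240000+-0.240000+0.048000=0.0480
k=7 load: inc=0.048000, refl=0.048000·-1.000000=-0.0480; V=0.000000+0.048000+-0.048000=0.0000
k=8 src: inc=-0.048000, refl=-0.048000·-0.200000=0.0096; V=0.048000+-0.048000+0.009600=0.0096
k=9 load: inc=0.009600, refl=0.009600·-1.000000=-0.0096; V=0.000000+0.009600+-0.009600=0.0000

0 0 source 6.0000
1 1 load 0.0000
2 2 source 1.2000
3 3 load 0.0000
4 4 source 0.2400
5 5 load 0.0000
6 6 source 0.0480
7 7 load 0.0000
8 8 source 0.0096
9 9 load 0.0000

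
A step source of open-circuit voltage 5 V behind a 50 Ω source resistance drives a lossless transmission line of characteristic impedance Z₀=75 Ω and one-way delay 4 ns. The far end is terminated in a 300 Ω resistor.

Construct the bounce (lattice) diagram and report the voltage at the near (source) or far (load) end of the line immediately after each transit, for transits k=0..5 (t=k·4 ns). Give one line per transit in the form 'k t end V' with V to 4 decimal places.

0 0 source 3.0000
1 4 load 4.8000
2 8 source 4.4400
3 12 load 4.2240
4 16 source 4.2672
5 20 load 4.2931

Γ_L=0.600000, Γ_S=-0.200000; launch V₁=5·75/125=3.000000
k=0 src: V=3.0000
k=1 load: inc=3.000000, refl=3.000000·0.600000=1.8000; V=0.000000+3.000000+1.800000=4.8000
k=2 src: inc=1.800000, refl=1.800000·-0.200000=-0.3600; V=3.000000+1.800000+-0.360000=4.4400
k=3 load: inc=-0.360000, refl=-0.360000·0.600000=-0.2160; V=4.800000+-0.360000+-0.216000=4.2240
k=4 src: inc=-0.216000, refl=-0.216000·-0.200000=0.0432; V=4.440000+-0.216000+0.043200=4.2672
k=5 load: inc=0.043200, refl=0.043200·0.600000=0.0259; V=4.224000+0.043200+0.025920=4.2931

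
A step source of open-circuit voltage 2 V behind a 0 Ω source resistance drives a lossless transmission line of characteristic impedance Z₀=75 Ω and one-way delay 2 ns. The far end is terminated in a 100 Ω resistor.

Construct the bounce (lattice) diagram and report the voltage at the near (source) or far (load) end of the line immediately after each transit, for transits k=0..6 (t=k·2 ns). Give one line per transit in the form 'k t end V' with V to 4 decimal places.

Γ_L=0.142857, Γ_S=-1.000000; launch V₁=2·75/75=2.000000
k=0 src: V=2.0000
k=1 load: inc=2.000000, refl=2.000000·0.142857=0.2857; V=0.000000+2.000000+0.285714=2.2857
k=2 src: inc=0.285714, refl=0.285714·-1.000000=-0.2857; V=2.000000+0.285714+-0.285714=2.0000
k=3 load: inc=-0.285714, refl=-0.285714·0.142857=-0.0408; V=2.285714+-0.285714+-0.040816=1.9592
k=4 src: inc=-0.040816, refl=-0.040816·-1.000000=0.0408; V=2.000000+-0.040816+0.040816=2.0000
k=5 load: inc=0.040816, refl=0.040816·0.142857=0.0058; V=1.959184+0.040816+0.005831=2.0058
k=6 src: inc=0.005831, refl=0.005831·-1.000000=-0.0058; V=2.000000+0.005831+-0.005831=2.0000

0 0 source 2.0000
1 2 load 2.2857
2 4 source 2.0000
3 6 load 1.9592
4 8 source 2.0000
5 10 load 2.0058
6 12 source 2.0000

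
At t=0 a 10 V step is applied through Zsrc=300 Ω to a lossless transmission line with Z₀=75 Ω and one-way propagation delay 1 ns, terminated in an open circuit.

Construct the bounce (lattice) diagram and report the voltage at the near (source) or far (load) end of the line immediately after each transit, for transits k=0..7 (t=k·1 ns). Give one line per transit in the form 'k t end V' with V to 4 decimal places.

0 0 source 2.0000
1 1 load 4.0000
2 2 source 5.2000
3 3 load 6.4000
4 4 source 7.1200
5 5 load 7.8400
6 6 source 8.2720
7 7 load 8.7040

Γ_L=1.000000, Γ_S=0.600000; launch V₁=10·75/375=2.000000
k=0 src: V=2.0000
k=1 load: inc=2.000000, refl=2.000000·1.000000=2.0000; V=0.000000+2.000000+2.000000=4.0000
k=2 src: inc=2.000000, refl=2.000000·0.600000=1.2000; V=2.000000+2.000000+1.200000=5.2000
k=3 load: inc=1.200000, refl=1.200000·1.000000=1.2000; V=4.000000+1.200000+1.200000=6.4000
k=4 src: inc=1.200000, refl=1.200000·0.600000=0.7200; V=5.200000+1.200000+0.720000=7.1200
k=5 load: inc=0.720000, refl=0.720000·1.000000=0.7200; V=6.400000+0.720000+0.720000=7.8400
k=6 src: inc=0.720000, refl=0.720000·0.600000=0.4320; V=7.120000+0.720000+0.432000=8.2720
k=7 load: inc=0.432000, refl=0.432000·1.000000=0.4320; V=7.840000+0.432000+0.432000=8.7040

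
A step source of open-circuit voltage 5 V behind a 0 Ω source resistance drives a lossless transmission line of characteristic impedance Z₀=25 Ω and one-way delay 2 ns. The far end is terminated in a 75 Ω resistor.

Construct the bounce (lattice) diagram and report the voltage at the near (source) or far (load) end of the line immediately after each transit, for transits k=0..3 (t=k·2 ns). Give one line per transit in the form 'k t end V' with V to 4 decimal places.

Γ_L=0.500000, Γ_S=-1.000000; launch V₁=5·25/25=5.000000
k=0 src: V=5.0000
k=1 load: inc=5.000000, refl=5.000000·0.500000=2.5000; V=0.000000+5.000000+2.500000=7.5000
k=2 src: inc=2.500000, refl=2.500000·-1.000000=-2.5000; V=5.000000+2.500000+-2.500000=5.0000
k=3 load: inc=-2.500000, refl=-2.500000·0.500000=-1.2500; V=7.500000+-2.500000+-1.250000=3.7500

0 0 source 5.0000
1 2 load 7.5000
2 4 source 5.0000
3 6 load 3.7500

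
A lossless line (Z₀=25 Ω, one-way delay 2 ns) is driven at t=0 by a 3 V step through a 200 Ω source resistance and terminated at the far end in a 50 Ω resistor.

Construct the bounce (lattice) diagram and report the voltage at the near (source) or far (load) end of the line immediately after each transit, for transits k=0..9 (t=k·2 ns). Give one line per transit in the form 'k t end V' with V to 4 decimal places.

Γ_L=0.333333, Γ_S=0.777778; launch V₁=3·25/225=0.333333
k=0 src: V=0.3333
k=1 load: inc=0.333333, refl=0.333333·0.333333=0.1111; V=0.000000+0.333333+0.111111=0.4444
k=2 src: inc=0.111111, refl=0.111111·0.777778=0.0864; V=0.333333+0.111111+0.086420=0.5309
k=3 load: inc=0.086420, refl=0.086420·0.333333=0.0288; V=0.444444+0.086420+0.028807=0.5597
k=4 src: inc=0.028807, refl=0.028807·0.777778=0.0224; V=0.530864+0.028807+0.022405=0.5821
k=5 load: inc=0.022405, refl=0.022405·0.333333=0.0075; V=0.559671+0.022405+0.007468=0.5895
k=6 src: inc=0.007468, refl=0.007468·0.777778=0.0058; V=0.582076+0.007468+0.005809=0.5954
k=7 load: inc=0.005809, refl=0.005809·0.333333=0.0019; V=0.589544+0.005809+0.001936=0.5973
k=8 src: inc=0.001936, refl=0.001936·0.777778=0.0015; V=0.595353+0.001936+0.001506=0.5988
k=9 load: inc=0.001506, refl=0.001506·0.333333=0.0005; V=0.597289+0.001506+0.000502=0.5993

0 0 source 0.3333
1 2 load 0.4444
2 4 source 0.5309
3 6 load 0.5597
4 8 source 0.5821
5 10 load 0.5895
6 12 source 0.5954
7 14 load 0.5973
8 16 source 0.5988
9 18 load 0.5993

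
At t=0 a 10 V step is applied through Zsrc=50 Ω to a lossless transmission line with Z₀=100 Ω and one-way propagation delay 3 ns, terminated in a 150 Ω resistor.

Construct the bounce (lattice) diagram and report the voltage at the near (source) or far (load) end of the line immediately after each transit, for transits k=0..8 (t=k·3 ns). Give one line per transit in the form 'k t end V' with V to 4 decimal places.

0 0 source 6.6667
1 3 load 8.0000
2 6 source 7.5556
3 9 load 7.4667
4 12 source 7.4963
5 15 load 7.5022
6 18 source 7.5002
7 21 load 7.4999
8 24 source 7.5000

Γ_L=0.200000, Γ_S=-0.333333; launch V₁=10·100/150=6.666667
k=0 src: V=6.6667
k=1 load: inc=6.666667, refl=6.666667·0.200000=1.3333; V=0.000000+6.666667+1.333333=8.0000
k=2 src: inc=1.333333, refl=1.333333·-0.333333=-0.4444; V=6.666667+1.333333+-0.444444=7.5556
k=3 load: inc=-0.444444, refl=-0.444444·0.200000=-0.0889; V=8.000000+-0.444444+-0.088889=7.4667
k=4 src: inc=-0.088889, refl=-0.088889·-0.333333=0.0296; V=7.555556+-0.088889+0.029630=7.4963
k=5 load: inc=0.029630, refl=0.029630·0.200000=0.0059; V=7.466667+0.029630+0.005926=7.5022
k=6 src: inc=0.005926, refl=0.005926·-0.333333=-0.0020; V=7.496296+0.005926+-0.001975=7.5002
k=7 load: inc=-0.001975, refl=-0.001975·0.200000=-0.0004; V=7.502222+-0.001975+-0.000395=7.4999
k=8 src: inc=-0.000395, refl=-0.000395·-0.333333=0.0001; V=7.500247+-0.000395+0.000132=7.5000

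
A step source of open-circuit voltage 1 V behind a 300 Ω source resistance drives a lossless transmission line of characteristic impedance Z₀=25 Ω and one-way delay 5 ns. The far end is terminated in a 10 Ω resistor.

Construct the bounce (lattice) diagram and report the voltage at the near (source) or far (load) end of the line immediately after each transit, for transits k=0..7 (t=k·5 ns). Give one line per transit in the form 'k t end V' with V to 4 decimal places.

0 0 source 0.0769
1 5 load 0.0440
2 10 source 0.0161
3 15 load 0.0280
4 20 source 0.0381
5 25 load 0.0338
6 30 source 0.0301
7 35 load 0.0317

Γ_L=-0.428571, Γ_S=0.846154; launch V₁=1·25/325=0.076923
k=0 src: V=0.0769
k=1 load: inc=0.076923, refl=0.076923·-0.428571=-0.0330; V=0.000000+0.076923+-0.032967=0.0440
k=2 src: inc=-0.032967, refl=-0.032967·0.846154=-0.0279; V=0.076923+-0.032967+-0.027895=0.0161
k=3 load: inc=-0.027895, refl=-0.027895·-0.428571=0.0120; V=0.043956+-0.027895+0.011955=0.0280
k=4 src: inc=0.011955, refl=0.011955·0.846154=0.0101; V=0.016061+0.011955+0.010116=0.0381
k=5 load: inc=0.010116, refl=0.010116·-0.428571=-0.0043; V=0.028016+0.010116+-0.004335=0.0338
k=6 src: inc=-0.004335, refl=-0.004335·0.846154=-0.0037; V=0.038132+-0.004335+-0.003668=0.0301
k=7 load: inc=-0.003668, refl=-0.003668·-0.428571=0.0016; V=0.033796+-0.003668+0.001572=0.0317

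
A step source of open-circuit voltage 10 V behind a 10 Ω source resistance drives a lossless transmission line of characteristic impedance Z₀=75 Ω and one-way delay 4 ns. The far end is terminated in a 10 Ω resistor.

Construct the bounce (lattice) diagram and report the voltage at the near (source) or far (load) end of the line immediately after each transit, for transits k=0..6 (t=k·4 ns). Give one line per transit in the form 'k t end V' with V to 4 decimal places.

Γ_L=-0.764706, Γ_S=-0.764706; launch V₁=10·75/85=8.823529
k=0 src: V=8.8235
k=1 load: inc=8.823529, refl=8.823529·-0.764706=-6.7474; V=0.000000+8.823529+-6.747405=2.0761
k=2 src: inc=-6.747405, refl=-6.747405·-0.764706=5.1598; V=8.823529+-6.747405+5.159780=7.2359
k=3 load: inc=5.159780, refl=5.159780·-0.764706=-3.9457; V=2.076125+5.159780+-3.945714=3.2902
k=4 src: inc=-3.945714, refl=-3.945714·-0.764706=3.0173; V=7.235905+-3.945714+3.017311=6.3075
k=5 load: inc=3.017311, refl=3.017311·-0.764706=-2.3074; V=3.290190+3.017311+-2.307355=4.0001
k=6 src: inc=-2.307355, refl=-2.307355·-0.764706=1.7644; V=6.307501+-2.307355+1.764448=5.7646

0 0 source 8.8235
1 4 load 2.0761
2 8 source 7.2359
3 12 load 3.2902
4 16 source 6.3075
5 20 load 4.0001
6 24 source 5.7646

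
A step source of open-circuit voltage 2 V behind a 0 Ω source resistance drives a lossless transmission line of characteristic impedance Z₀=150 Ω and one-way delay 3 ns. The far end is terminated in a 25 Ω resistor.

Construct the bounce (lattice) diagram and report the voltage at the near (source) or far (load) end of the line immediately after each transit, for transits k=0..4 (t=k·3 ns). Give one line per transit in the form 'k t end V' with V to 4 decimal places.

Γ_L=-0.714286, Γ_S=-1.000000; launch V₁=2·150/150=2.000000
k=0 src: V=2.0000
k=1 load: inc=2.000000, refl=2.000000·-0.714286=-1.4286; V=0.000000+2.000000+-1.428571=0.5714
k=2 src: inc=-1.428571, refl=-1.428571·-1.000000=1.4286; V=2.000000+-1.428571+1.428571=2.0000
k=3 load: inc=1.428571, refl=1.428571·-0.714286=-1.0204; V=0.571429+1.428571+-1.020408=0.9796
k=4 src: inc=-1.020408, refl=-1.020408·-1.000000=1.0204; V=2.000000+-1.020408+1.020408=2.0000

0 0 source 2.0000
1 3 load 0.5714
2 6 source 2.0000
3 9 load 0.9796
4 12 source 2.0000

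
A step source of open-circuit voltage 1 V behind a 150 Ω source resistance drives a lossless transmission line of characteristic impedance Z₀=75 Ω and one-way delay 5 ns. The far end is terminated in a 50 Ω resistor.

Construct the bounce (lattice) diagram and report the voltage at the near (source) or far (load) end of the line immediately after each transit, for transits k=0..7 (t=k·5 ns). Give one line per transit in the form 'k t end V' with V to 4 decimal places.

0 0 source 0.3333
1 5 load 0.2667
2 10 source 0.2444
3 15 load 0.2489
4 20 source 0.2504
5 25 load 0.2501
6 30 source 0.2500
7 35 load 0.2500

Γ_L=-0.200000, Γ_S=0.333333; launch V₁=1·75/225=0.333333
k=0 src: V=0.3333
k=1 load: inc=0.333333, refl=0.333333·-0.200000=-0.0667; V=0.000000+0.333333+-0.066667=0.2667
k=2 src: inc=-0.066667, refl=-0.066667·0.333333=-0.0222; V=0.333333+-0.066667+-0.022222=0.2444
k=3 load: inc=-0.022222, refl=-0.022222·-0.200000=0.0044; V=0.266667+-0.022222+0.004444=0.2489
k=4 src: inc=0.004444, refl=0.004444·0.333333=0.0015; V=0.244444+0.004444+0.001481=0.2504
k=5 load: inc=0.001481, refl=0.001481·-0.200000=-0.0003; V=0.248889+0.001481+-0.000296=0.2501
k=6 src: inc=-0.000296, refl=-0.000296·0.333333=-0.0001; V=0.250370+-0.000296+-0.000099=0.2500
k=7 load: inc=-0.000099, refl=-0.000099·-0.200000=0.0000; V=0.250074+-0.000099+0.000020=0.2500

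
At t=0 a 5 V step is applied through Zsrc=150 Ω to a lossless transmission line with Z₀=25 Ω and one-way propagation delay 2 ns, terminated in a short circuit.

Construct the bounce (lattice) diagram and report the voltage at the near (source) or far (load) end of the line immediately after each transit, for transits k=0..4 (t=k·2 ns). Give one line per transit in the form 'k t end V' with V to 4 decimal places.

0 0 source 0.7143
1 2 load 0.0000
2 4 source -0.5102
3 6 load 0.0000
4 8 source 0.3644

Γ_L=-1.000000, Γ_S=0.714286; launch V₁=5·25/175=0.714286
k=0 src: V=0.7143
k=1 load: inc=0.714286, refl=0.714286·-1.000000=-0.7143; V=0.000000+0.714286+-0.714286=0.0000
k=2 src: inc=-0.714286, refl=-0.714286·0.714286=-0.5102; V=0.714286+-0.714286+-0.510204=-0.5102
k=3 load: inc=-0.510204, refl=-0.510204·-1.000000=0.5102; V=0.000000+-0.510204+0.510204=0.0000
k=4 src: inc=0.510204, refl=0.510204·0.714286=0.3644; V=-0.510204+0.510204+0.364431=0.3644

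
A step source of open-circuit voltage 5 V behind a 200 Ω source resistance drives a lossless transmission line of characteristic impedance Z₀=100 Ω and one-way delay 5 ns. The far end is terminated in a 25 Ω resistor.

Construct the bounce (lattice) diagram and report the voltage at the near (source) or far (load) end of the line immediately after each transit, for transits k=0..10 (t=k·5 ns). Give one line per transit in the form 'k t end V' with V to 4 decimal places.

0 0 source 1.6667
1 5 load 0.6667
2 10 source 0.3333
3 15 load 0.5333
4 20 source 0.6000
5 25 load 0.5600
6 30 source 0.5467
7 35 load 0.5547
8 40 source 0.5573
9 45 load 0.5557
10 50 source 0.5552

Γ_L=-0.600000, Γ_S=0.333333; launch V₁=5·100/300=1.666667
k=0 src: V=1.6667
k=1 load: inc=1.666667, refl=1.666667·-0.600000=-1.0000; V=0.000000+1.666667+-1.000000=0.6667
k=2 src: inc=-1.000000, refl=-1.000000·0.333333=-0.3333; V=1.666667+-1.000000+-0.333333=0.3333
k=3 load: inc=-0.333333, refl=-0.333333·-0.600000=0.2000; V=0.666667+-0.333333+0.200000=0.5333
k=4 src: inc=0.200000, refl=0.200000·0.333333=0.0667; V=0.333333+0.200000+0.066667=0.6000
k=5 load: inc=0.066667, refl=0.066667·-0.600000=-0.0400; V=0.533333+0.066667+-0.040000=0.5600
k=6 src: inc=-0.040000, refl=-0.040000·0.333333=-0.0133; V=0.600000+-0.040000+-0.013333=0.5467
k=7 load: inc=-0.013333, refl=-0.013333·-0.600000=0.0080; V=0.560000+-0.013333+0.008000=0.5547
k=8 src: inc=0.008000, refl=0.008000·0.333333=0.0027; V=0.546667+0.008000+0.002667=0.5573
k=9 load: inc=0.002667, refl=0.002667·-0.600000=-0.0016; V=0.554667+0.002667+-0.001600=0.5557
k=10 src: inc=-0.001600, refl=-0.001600·0.333333=-0.0005; V=0.557333+-0.001600+-0.000533=0.5552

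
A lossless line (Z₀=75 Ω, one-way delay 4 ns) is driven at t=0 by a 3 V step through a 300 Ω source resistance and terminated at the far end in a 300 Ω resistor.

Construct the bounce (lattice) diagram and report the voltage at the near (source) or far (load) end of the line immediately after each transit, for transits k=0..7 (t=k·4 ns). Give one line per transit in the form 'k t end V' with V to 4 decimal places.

0 0 source 0.6000
1 4 load 0.9600
2 8 source 1.1760
3 12 load 1.3056
4 16 source 1.3834
5 20 load 1.4300
6 24 source 1.4580
7 28 load 1.4748

Γ_L=0.600000, Γ_S=0.600000; launch V₁=3·75/375=0.600000
k=0 src: V=0.6000
k=1 load: inc=0.600000, refl=0.600000·0.600000=0.3600; V=0.000000+0.600000+0.360000=0.9600
k=2 src: inc=0.360000, refl=0.360000·0.600000=0.2160; V=0.600000+0.360000+0.216000=1.1760
k=3 load: inc=0.216000, refl=0.216000·0.600000=0.1296; V=0.960000+0.216000+0.129600=1.3056
k=4 src: inc=0.129600, refl=0.129600·0.600000=0.0778; V=1.176000+0.129600+0.077760=1.3834
k=5 load: inc=0.077760, refl=0.077760·0.600000=0.0467; V=1.305600+0.077760+0.046656=1.4300
k=6 src: inc=0.046656, refl=0.046656·0.600000=0.0280; V=1.383360+0.046656+0.027994=1.4580
k=7 load: inc=0.027994, refl=0.027994·0.600000=0.0168; V=1.430016+0.027994+0.016796=1.4748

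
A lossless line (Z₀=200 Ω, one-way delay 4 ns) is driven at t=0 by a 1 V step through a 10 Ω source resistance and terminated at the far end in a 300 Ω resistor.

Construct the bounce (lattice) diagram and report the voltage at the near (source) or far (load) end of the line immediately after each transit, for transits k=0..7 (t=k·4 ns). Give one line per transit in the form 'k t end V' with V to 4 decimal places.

Γ_L=0.200000, Γ_S=-0.904762; launch V₁=1·200/210=0.952381
k=0 src: V=0.9524
k=1 load: inc=0.952381, refl=0.952381·0.200000=0.1905; V=0.000000+0.952381+0.190476=1.1429
k=2 src: inc=0.190476, refl=0.190476·-0.904762=-0.1723; V=0.952381+0.190476+-0.172336=0.9705
k=3 load: inc=-0.172336, refl=-0.172336·0.200000=-0.0345; V=1.142857+-0.172336+-0.034467=0.9361
k=4 src: inc=-0.034467, refl=-0.034467·-0.904762=0.0312; V=0.970522+-0.034467+0.031185=0.9672
k=5 load: inc=0.031185, refl=0.031185·0.200000=0.0062; V=0.936054+0.031185+0.006237=0.9735
k=6 src: inc=0.006237, refl=0.006237·-0.904762=-0.0056; V=0.967239+0.006237+-0.005643=0.9678
k=7 load: inc=-0.005643, refl=-0.005643·0.200000=-0.0011; V=0.973476+-0.005643+-0.001129=0.9667

0 0 source 0.9524
1 4 load 1.1429
2 8 source 0.9705
3 12 load 0.9361
4 16 source 0.9672
5 20 load 0.9735
6 24 source 0.9678
7 28 load 0.9667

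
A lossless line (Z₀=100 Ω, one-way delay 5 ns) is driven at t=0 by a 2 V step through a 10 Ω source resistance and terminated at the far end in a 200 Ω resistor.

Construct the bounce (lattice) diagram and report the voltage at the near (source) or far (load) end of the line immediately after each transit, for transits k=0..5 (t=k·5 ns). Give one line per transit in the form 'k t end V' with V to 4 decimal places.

0 0 source 1.8182
1 5 load 2.4242
2 10 source 1.9284
3 15 load 1.7631
4 20 source 1.8983
5 25 load 1.9434

Γ_L=0.333333, Γ_S=-0.818182; launch V₁=2·100/110=1.818182
k=0 src: V=1.8182
k=1 load: inc=1.818182, refl=1.818182·0.333333=0.6061; V=0.000000+1.818182+0.606061=2.4242
k=2 src: inc=0.606061, refl=0.606061·-0.818182=-0.4959; V=1.818182+0.606061+-0.495868=1.9284
k=3 load: inc=-0.495868, refl=-0.495868·0.333333=-0.1653; V=2.424242+-0.495868+-0.165289=1.7631
k=4 src: inc=-0.165289, refl=-0.165289·-0.818182=0.1352; V=1.928375+-0.165289+0.135237=1.8983
k=5 load: inc=0.135237, refl=0.135237·0.333333=0.0451; V=1.763085+0.135237+0.045079=1.9434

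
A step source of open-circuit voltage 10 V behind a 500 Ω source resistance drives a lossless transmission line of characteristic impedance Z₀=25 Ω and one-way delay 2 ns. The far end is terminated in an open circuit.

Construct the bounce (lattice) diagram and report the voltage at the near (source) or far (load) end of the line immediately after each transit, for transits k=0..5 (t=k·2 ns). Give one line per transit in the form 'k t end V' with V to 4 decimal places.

Γ_L=1.000000, Γ_S=0.904762; launch V₁=10·25/525=0.476190
k=0 src: V=0.4762
k=1 load: inc=0.476190, refl=0.476190·1.000000=0.4762; V=0.000000+0.476190+0.476190=0.9524
k=2 src: inc=0.476190, refl=0.476190·0.904762=0.4308; V=0.476190+0.476190+0.430839=1.3832
k=3 load: inc=0.430839, refl=0.430839·1.000000=0.4308; V=0.952381+0.430839+0.430839=1.8141
k=4 src: inc=0.430839, refl=0.430839·0.904762=0.3898; V=1.383220+0.430839+0.389807=2.2039
k=5 load: inc=0.389807, refl=0.389807·1.000000=0.3898; V=1.814059+0.389807+0.389807=2.5937

0 0 source 0.4762
1 2 load 0.9524
2 4 source 1.3832
3 6 load 1.8141
4 8 source 2.2039
5 10 load 2.5937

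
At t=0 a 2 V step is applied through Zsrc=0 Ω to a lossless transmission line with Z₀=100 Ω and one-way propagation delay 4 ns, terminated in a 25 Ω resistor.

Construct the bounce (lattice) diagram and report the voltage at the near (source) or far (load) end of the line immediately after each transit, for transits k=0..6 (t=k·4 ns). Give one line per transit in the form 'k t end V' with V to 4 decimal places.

Γ_L=-0.600000, Γ_S=-1.000000; launch V₁=2·100/100=2.000000
k=0 src: V=2.0000
k=1 load: inc=2.000000, refl=2.000000·-0.600000=-1.2000; V=0.000000+2.000000+-1.200000=0.8000
k=2 src: inc=-1.200000, refl=-1.200000·-1.000000=1.2000; V=2.000000+-1.200000+1.200000=2.0000
k=3 load: inc=1.200000, refl=1.200000·-0.600000=-0.7200; V=0.800000+1.200000+-0.720000=1.2800
k=4 src: inc=-0.720000, refl=-0.720000·-1.000000=0.7200; V=2.000000+-0.720000+0.720000=2.0000
k=5 load: inc=0.720000, refl=0.720000·-0.600000=-0.4320; V=1.280000+0.720000+-0.432000=1.5680
k=6 src: inc=-0.432000, refl=-0.432000·-1.000000=0.4320; V=2.000000+-0.432000+0.432000=2.0000

0 0 source 2.0000
1 4 load 0.8000
2 8 source 2.0000
3 12 load 1.2800
4 16 source 2.0000
5 20 load 1.5680
6 24 source 2.0000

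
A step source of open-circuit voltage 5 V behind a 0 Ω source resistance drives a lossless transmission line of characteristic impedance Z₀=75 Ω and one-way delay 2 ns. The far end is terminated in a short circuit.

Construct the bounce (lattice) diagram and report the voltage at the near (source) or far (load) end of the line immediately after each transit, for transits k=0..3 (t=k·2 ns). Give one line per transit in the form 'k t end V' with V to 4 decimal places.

Γ_L=-1.000000, Γ_S=-1.000000; launch V₁=5·75/75=5.000000
k=0 src: V=5.0000
k=1 load: inc=5.000000, refl=5.000000·-1.000000=-5.0000; V=0.000000+5.000000+-5.000000=0.0000
k=2 src: inc=-5.000000, refl=-5.000000·-1.000000=5.0000; V=5.000000+-5.000000+5.000000=5.0000
k=3 load: inc=5.000000, refl=5.000000·-1.000000=-5.0000; V=0.000000+5.000000+-5.000000=0.0000

0 0 source 5.0000
1 2 load 0.0000
2 4 source 5.0000
3 6 load 0.0000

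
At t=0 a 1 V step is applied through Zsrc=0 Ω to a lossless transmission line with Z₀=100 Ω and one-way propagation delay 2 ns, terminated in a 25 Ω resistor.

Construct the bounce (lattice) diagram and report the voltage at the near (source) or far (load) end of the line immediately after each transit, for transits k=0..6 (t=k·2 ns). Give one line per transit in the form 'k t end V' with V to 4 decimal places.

0 0 source 1.0000
1 2 load 0.4000
2 4 source 1.0000
3 6 load 0.6400
4 8 source 1.0000
5 10 load 0.7840
6 12 source 1.0000

Γ_L=-0.600000, Γ_S=-1.000000; launch V₁=1·100/100=1.000000
k=0 src: V=1.0000
k=1 load: inc=1.000000, refl=1.000000·-0.600000=-0.6000; V=0.000000+1.000000+-0.600000=0.4000
k=2 src: inc=-0.600000, refl=-0.600000·-1.000000=0.6000; V=1.000000+-0.600000+0.600000=1.0000
k=3 load: inc=0.600000, refl=0.600000·-0.600000=-0.3600; V=0.400000+0.600000+-0.360000=0.6400
k=4 src: inc=-0.360000, refl=-0.360000·-1.000000=0.3600; V=1.000000+-0.360000+0.360000=1.0000
k=5 load: inc=0.360000, refl=0.360000·-0.600000=-0.2160; V=0.640000+0.360000+-0.216000=0.7840
k=6 src: inc=-0.216000, refl=-0.216000·-1.000000=0.2160; V=1.000000+-0.216000+0.216000=1.0000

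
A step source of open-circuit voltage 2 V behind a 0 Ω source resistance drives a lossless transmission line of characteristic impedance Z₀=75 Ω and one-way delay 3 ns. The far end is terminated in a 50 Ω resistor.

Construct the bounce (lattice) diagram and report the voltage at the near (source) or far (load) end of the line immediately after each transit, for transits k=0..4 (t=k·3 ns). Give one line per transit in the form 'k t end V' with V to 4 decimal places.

0 0 source 2.0000
1 3 load 1.6000
2 6 source 2.0000
3 9 load 1.9200
4 12 source 2.0000

Γ_L=-0.200000, Γ_S=-1.000000; launch V₁=2·75/75=2.000000
k=0 src: V=2.0000
k=1 load: inc=2.000000, refl=2.000000·-0.200000=-0.4000; V=0.000000+2.000000+-0.400000=1.6000
k=2 src: inc=-0.400000, refl=-0.400000·-1.000000=0.4000; V=2.000000+-0.400000+0.400000=2.0000
k=3 load: inc=0.400000, refl=0.400000·-0.200000=-0.0800; V=1.600000+0.400000+-0.080000=1.9200
k=4 src: inc=-0.080000, refl=-0.080000·-1.000000=0.0800; V=2.000000+-0.080000+0.080000=2.0000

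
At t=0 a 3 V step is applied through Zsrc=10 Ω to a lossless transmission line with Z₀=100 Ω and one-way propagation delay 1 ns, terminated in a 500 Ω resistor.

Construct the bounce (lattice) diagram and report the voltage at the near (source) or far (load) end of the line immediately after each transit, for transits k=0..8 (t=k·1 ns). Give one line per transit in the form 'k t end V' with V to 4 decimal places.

Γ_L=0.666667, Γ_S=-0.818182; launch V₁=3·100/110=2.727273
k=0 src: V=2.7273
k=1 load: inc=2.727273, refl=2.727273·0.666667=1.8182; V=0.000000+2.727273+1.818182=4.5455
k=2 src: inc=1.818182, refl=1.818182·-0.818182=-1.4876; V=2.727273+1.818182+-1.487603=3.0579
k=3 load: inc=-1.487603, refl=-1.487603·0.666667=-0.9917; V=4.545455+-1.487603+-0.991736=2.0661
k=4 src: inc=-0.991736, refl=-0.991736·-0.818182=0.8114; V=3.057851+-0.991736+0.811420=2.8775
k=5 load: inc=0.811420, refl=0.811420·0.666667=0.5409; V=2.066116+0.811420+0.540947=3.4185
k=6 src: inc=0.540947, refl=0.540947·-0.818182=-0.4426; V=2.877536+0.540947+-0.442593=2.9759
k=7 load: inc=-0.442593, refl=-0.442593·0.666667=-0.2951; V=3.418482+-0.442593+-0.295062=2.6808
k=8 src: inc=-0.295062, refl=-0.295062·-0.818182=0.2414; V=2.975890+-0.295062+0.241414=2.9222

0 0 source 2.7273
1 1 load 4.5455
2 2 source 3.0579
3 3 load 2.0661
4 4 source 2.8775
5 5 load 3.4185
6 6 source 2.9759
7 7 load 2.6808
8 8 source 2.9222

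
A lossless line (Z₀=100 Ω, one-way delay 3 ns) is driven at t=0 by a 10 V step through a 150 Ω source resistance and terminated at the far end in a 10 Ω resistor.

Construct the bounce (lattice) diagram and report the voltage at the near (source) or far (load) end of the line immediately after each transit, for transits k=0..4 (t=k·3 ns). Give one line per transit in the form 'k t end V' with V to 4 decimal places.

0 0 source 4.0000
1 3 load 0.7273
2 6 source 0.0727
3 9 load 0.6083
4 12 source 0.7154

Γ_L=-0.818182, Γ_S=0.200000; launch V₁=10·100/250=4.000000
k=0 src: V=4.0000
k=1 load: inc=4.000000, refl=4.000000·-0.818182=-3.2727; V=0.000000+4.000000+-3.272727=0.7273
k=2 src: inc=-3.272727, refl=-3.272727·0.200000=-0.6545; V=4.000000+-3.272727+-0.654545=0.0727
k=3 load: inc=-0.654545, refl=-0.654545·-0.818182=0.5355; V=0.727273+-0.654545+0.535537=0.6083
k=4 src: inc=0.535537, refl=0.535537·0.200000=0.1071; V=0.072727+0.535537+0.107107=0.7154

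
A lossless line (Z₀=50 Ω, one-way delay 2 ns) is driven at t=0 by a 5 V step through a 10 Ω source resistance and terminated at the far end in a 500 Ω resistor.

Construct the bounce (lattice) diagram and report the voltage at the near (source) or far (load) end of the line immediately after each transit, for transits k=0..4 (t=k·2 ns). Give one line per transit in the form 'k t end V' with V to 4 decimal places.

0 0 source 4.1667
1 2 load 7.5758
2 4 source 5.3030
3 6 load 3.4435
4 8 source 4.6832

Γ_L=0.818182, Γ_S=-0.666667; launch V₁=5·50/60=4.166667
k=0 src: V=4.1667
k=1 load: inc=4.166667, refl=4.166667·0.818182=3.4091; V=0.000000+4.166667+3.409091=7.5758
k=2 src: inc=3.409091, refl=3.409091·-0.666667=-2.2727; V=4.166667+3.409091+-2.272727=5.3030
k=3 load: inc=-2.272727, refl=-2.272727·0.818182=-1.8595; V=7.575758+-2.272727+-1.859504=3.4435
k=4 src: inc=-1.859504, refl=-1.859504·-0.666667=1.2397; V=5.303030+-1.859504+1.239669=4.6832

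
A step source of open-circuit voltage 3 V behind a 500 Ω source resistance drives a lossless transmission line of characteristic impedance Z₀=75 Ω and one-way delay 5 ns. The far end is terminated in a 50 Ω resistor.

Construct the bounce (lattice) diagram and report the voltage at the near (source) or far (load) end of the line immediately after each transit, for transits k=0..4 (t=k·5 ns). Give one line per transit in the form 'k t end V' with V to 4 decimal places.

Γ_L=-0.200000, Γ_S=0.739130; launch V₁=3·75/575=0.391304
k=0 src: V=0.3913
k=1 load: inc=0.391304, refl=0.391304·-0.200000=-0.0783; V=0.000000+0.391304+-0.078261=0.3130
k=2 src: inc=-0.078261, refl=-0.078261·0.739130=-0.0578; V=0.391304+-0.078261+-0.057845=0.2552
k=3 load: inc=-0.057845, refl=-0.057845·-0.200000=0.0116; V=0.313043+-0.057845+0.011569=0.2668
k=4 src: inc=0.011569, refl=0.011569·0.739130=0.0086; V=0.255198+0.011569+0.008551=0.2753

0 0 source 0.3913
1 5 load 0.3130
2 10 source 0.2552
3 15 load 0.2668
4 20 source 0.2753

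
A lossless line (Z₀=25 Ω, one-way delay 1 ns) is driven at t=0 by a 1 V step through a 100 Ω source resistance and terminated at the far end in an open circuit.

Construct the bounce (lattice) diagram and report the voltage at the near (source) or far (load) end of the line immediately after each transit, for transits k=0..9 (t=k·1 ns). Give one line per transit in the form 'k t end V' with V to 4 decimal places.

Γ_L=1.000000, Γ_S=0.600000; launch V₁=1·25/125=0.200000
k=0 src: V=0.2000
k=1 load: inc=0.200000, refl=0.200000·1.000000=0.2000; V=0.000000+0.200000+0.200000=0.4000
k=2 src: inc=0.200000, refl=0.200000·0.600000=0.1200; V=0.200000+0.200000+0.120000=0.5200
k=3 load: inc=0.120000, refl=0.120000·1.000000=0.1200; V=0.400000+0.120000+0.120000=0.6400
k=4 src: inc=0.120000, refl=0.120000·0.600000=0.0720; V=0.520000+0.120000+0.072000=0.7120
k=5 load: inc=0.072000, refl=0.072000·1.000000=0.0720; V=0.640000+0.072000+0.072000=0.7840
k=6 src: inc=0.072000, refl=0.072000·0.600000=0.0432; V=0.712000+0.072000+0.043200=0.8272
k=7 load: inc=0.043200, refl=0.043200·1.000000=0.0432; V=0.784000+0.043200+0.043200=0.8704
k=8 src: inc=0.043200, refl=0.043200·0.600000=0.0259; V=0.827200+0.043200+0.025920=0.8963
k=9 load: inc=0.025920, refl=0.025920·1.000000=0.0259; V=0.870400+0.025920+0.025920=0.9222

0 0 source 0.2000
1 1 load 0.4000
2 2 source 0.5200
3 3 load 0.6400
4 4 source 0.7120
5 5 load 0.7840
6 6 source 0.8272
7 7 load 0.8704
8 8 source 0.8963
9 9 load 0.9222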